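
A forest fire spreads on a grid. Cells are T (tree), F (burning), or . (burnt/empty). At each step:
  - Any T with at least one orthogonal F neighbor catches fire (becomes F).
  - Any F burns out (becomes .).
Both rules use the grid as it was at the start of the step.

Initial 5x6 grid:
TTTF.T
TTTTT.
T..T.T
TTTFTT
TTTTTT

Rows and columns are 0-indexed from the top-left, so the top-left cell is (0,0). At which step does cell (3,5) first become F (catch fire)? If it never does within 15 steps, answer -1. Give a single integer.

Step 1: cell (3,5)='T' (+6 fires, +2 burnt)
Step 2: cell (3,5)='F' (+7 fires, +6 burnt)
  -> target ignites at step 2
Step 3: cell (3,5)='.' (+6 fires, +7 burnt)
Step 4: cell (3,5)='.' (+3 fires, +6 burnt)
Step 5: cell (3,5)='.' (+0 fires, +3 burnt)
  fire out at step 5

2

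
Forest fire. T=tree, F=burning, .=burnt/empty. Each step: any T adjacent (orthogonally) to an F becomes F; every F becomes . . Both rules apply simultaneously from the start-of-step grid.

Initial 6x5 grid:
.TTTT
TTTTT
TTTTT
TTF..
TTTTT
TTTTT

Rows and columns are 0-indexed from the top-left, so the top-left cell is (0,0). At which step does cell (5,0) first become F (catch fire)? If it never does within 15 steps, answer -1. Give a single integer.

Step 1: cell (5,0)='T' (+3 fires, +1 burnt)
Step 2: cell (5,0)='T' (+7 fires, +3 burnt)
Step 3: cell (5,0)='T' (+9 fires, +7 burnt)
Step 4: cell (5,0)='F' (+6 fires, +9 burnt)
  -> target ignites at step 4
Step 5: cell (5,0)='.' (+1 fires, +6 burnt)
Step 6: cell (5,0)='.' (+0 fires, +1 burnt)
  fire out at step 6

4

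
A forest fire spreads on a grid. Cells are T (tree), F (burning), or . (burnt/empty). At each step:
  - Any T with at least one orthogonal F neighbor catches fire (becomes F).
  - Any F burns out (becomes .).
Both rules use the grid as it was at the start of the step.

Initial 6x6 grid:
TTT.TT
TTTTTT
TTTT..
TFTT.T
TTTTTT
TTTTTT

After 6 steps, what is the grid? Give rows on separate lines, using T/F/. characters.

Step 1: 4 trees catch fire, 1 burn out
  TTT.TT
  TTTTTT
  TFTT..
  F.FT.T
  TFTTTT
  TTTTTT
Step 2: 7 trees catch fire, 4 burn out
  TTT.TT
  TFTTTT
  F.FT..
  ...F.T
  F.FTTT
  TFTTTT
Step 3: 7 trees catch fire, 7 burn out
  TFT.TT
  F.FTTT
  ...F..
  .....T
  ...FTT
  F.FTTT
Step 4: 5 trees catch fire, 7 burn out
  F.F.TT
  ...FTT
  ......
  .....T
  ....FT
  ...FTT
Step 5: 3 trees catch fire, 5 burn out
  ....TT
  ....FT
  ......
  .....T
  .....F
  ....FT
Step 6: 4 trees catch fire, 3 burn out
  ....FT
  .....F
  ......
  .....F
  ......
  .....F

....FT
.....F
......
.....F
......
.....F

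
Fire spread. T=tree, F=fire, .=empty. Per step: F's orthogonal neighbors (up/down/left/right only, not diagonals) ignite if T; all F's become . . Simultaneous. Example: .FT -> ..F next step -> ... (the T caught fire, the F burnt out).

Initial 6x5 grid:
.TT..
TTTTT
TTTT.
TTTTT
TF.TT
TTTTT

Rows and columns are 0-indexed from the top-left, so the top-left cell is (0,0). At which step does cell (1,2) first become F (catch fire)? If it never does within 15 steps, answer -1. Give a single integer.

Step 1: cell (1,2)='T' (+3 fires, +1 burnt)
Step 2: cell (1,2)='T' (+5 fires, +3 burnt)
Step 3: cell (1,2)='T' (+5 fires, +5 burnt)
Step 4: cell (1,2)='F' (+7 fires, +5 burnt)
  -> target ignites at step 4
Step 5: cell (1,2)='.' (+3 fires, +7 burnt)
Step 6: cell (1,2)='.' (+1 fires, +3 burnt)
Step 7: cell (1,2)='.' (+0 fires, +1 burnt)
  fire out at step 7

4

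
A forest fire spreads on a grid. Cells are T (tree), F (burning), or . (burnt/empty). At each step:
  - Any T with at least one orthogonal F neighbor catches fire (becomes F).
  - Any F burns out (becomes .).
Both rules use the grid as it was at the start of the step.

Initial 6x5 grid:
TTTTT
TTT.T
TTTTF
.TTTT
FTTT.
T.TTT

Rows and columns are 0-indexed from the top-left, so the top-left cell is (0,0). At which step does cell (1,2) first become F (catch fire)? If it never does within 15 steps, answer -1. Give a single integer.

Step 1: cell (1,2)='T' (+5 fires, +2 burnt)
Step 2: cell (1,2)='T' (+5 fires, +5 burnt)
Step 3: cell (1,2)='F' (+6 fires, +5 burnt)
  -> target ignites at step 3
Step 4: cell (1,2)='.' (+4 fires, +6 burnt)
Step 5: cell (1,2)='.' (+3 fires, +4 burnt)
Step 6: cell (1,2)='.' (+1 fires, +3 burnt)
Step 7: cell (1,2)='.' (+0 fires, +1 burnt)
  fire out at step 7

3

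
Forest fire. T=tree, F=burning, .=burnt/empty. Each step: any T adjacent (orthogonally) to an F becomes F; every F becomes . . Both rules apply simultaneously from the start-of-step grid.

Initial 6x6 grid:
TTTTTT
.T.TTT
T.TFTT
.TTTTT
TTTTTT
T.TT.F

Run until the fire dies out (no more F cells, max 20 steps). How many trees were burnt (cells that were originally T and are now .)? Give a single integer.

Step 1: +5 fires, +2 burnt (F count now 5)
Step 2: +8 fires, +5 burnt (F count now 8)
Step 3: +6 fires, +8 burnt (F count now 6)
Step 4: +4 fires, +6 burnt (F count now 4)
Step 5: +3 fires, +4 burnt (F count now 3)
Step 6: +1 fires, +3 burnt (F count now 1)
Step 7: +0 fires, +1 burnt (F count now 0)
Fire out after step 7
Initially T: 28, now '.': 35
Total burnt (originally-T cells now '.'): 27

Answer: 27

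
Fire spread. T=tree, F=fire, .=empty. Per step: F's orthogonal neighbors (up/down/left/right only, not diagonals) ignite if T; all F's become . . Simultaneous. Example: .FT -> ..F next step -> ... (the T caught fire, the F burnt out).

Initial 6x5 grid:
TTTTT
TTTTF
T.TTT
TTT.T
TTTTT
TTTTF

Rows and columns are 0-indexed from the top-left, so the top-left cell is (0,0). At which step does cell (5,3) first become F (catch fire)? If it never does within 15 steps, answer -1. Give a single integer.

Step 1: cell (5,3)='F' (+5 fires, +2 burnt)
  -> target ignites at step 1
Step 2: cell (5,3)='.' (+6 fires, +5 burnt)
Step 3: cell (5,3)='.' (+5 fires, +6 burnt)
Step 4: cell (5,3)='.' (+5 fires, +5 burnt)
Step 5: cell (5,3)='.' (+4 fires, +5 burnt)
Step 6: cell (5,3)='.' (+1 fires, +4 burnt)
Step 7: cell (5,3)='.' (+0 fires, +1 burnt)
  fire out at step 7

1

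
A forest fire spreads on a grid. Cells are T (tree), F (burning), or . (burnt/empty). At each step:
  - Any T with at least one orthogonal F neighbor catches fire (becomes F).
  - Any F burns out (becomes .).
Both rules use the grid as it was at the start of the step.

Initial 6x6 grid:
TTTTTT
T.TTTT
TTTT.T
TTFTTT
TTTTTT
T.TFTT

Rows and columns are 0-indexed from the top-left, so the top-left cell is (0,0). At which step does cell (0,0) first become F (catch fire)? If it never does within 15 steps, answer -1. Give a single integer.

Step 1: cell (0,0)='T' (+7 fires, +2 burnt)
Step 2: cell (0,0)='T' (+8 fires, +7 burnt)
Step 3: cell (0,0)='T' (+6 fires, +8 burnt)
Step 4: cell (0,0)='T' (+6 fires, +6 burnt)
Step 5: cell (0,0)='F' (+3 fires, +6 burnt)
  -> target ignites at step 5
Step 6: cell (0,0)='.' (+1 fires, +3 burnt)
Step 7: cell (0,0)='.' (+0 fires, +1 burnt)
  fire out at step 7

5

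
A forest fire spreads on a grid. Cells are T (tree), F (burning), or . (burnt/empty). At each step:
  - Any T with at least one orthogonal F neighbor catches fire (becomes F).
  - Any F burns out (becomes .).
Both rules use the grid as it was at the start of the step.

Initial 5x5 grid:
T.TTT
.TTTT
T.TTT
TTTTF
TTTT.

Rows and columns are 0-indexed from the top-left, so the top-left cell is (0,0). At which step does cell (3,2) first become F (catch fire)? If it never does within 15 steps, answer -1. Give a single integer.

Step 1: cell (3,2)='T' (+2 fires, +1 burnt)
Step 2: cell (3,2)='F' (+4 fires, +2 burnt)
  -> target ignites at step 2
Step 3: cell (3,2)='.' (+5 fires, +4 burnt)
Step 4: cell (3,2)='.' (+4 fires, +5 burnt)
Step 5: cell (3,2)='.' (+4 fires, +4 burnt)
Step 6: cell (3,2)='.' (+0 fires, +4 burnt)
  fire out at step 6

2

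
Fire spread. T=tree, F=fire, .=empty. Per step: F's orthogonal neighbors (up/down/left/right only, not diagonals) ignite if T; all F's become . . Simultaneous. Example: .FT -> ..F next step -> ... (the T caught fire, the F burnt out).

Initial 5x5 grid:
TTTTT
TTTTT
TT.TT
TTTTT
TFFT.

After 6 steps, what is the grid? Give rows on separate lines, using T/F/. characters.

Step 1: 4 trees catch fire, 2 burn out
  TTTTT
  TTTTT
  TT.TT
  TFFTT
  F..F.
Step 2: 3 trees catch fire, 4 burn out
  TTTTT
  TTTTT
  TF.TT
  F..FT
  .....
Step 3: 4 trees catch fire, 3 burn out
  TTTTT
  TFTTT
  F..FT
  ....F
  .....
Step 4: 5 trees catch fire, 4 burn out
  TFTTT
  F.FFT
  ....F
  .....
  .....
Step 5: 4 trees catch fire, 5 burn out
  F.FFT
  ....F
  .....
  .....
  .....
Step 6: 1 trees catch fire, 4 burn out
  ....F
  .....
  .....
  .....
  .....

....F
.....
.....
.....
.....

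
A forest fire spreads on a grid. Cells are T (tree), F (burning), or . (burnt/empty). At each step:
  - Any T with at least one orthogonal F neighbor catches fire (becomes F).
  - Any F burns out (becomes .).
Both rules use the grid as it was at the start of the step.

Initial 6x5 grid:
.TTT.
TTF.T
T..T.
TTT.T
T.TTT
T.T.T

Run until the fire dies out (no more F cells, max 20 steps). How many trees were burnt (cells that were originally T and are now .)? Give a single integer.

Answer: 17

Derivation:
Step 1: +2 fires, +1 burnt (F count now 2)
Step 2: +3 fires, +2 burnt (F count now 3)
Step 3: +1 fires, +3 burnt (F count now 1)
Step 4: +1 fires, +1 burnt (F count now 1)
Step 5: +2 fires, +1 burnt (F count now 2)
Step 6: +2 fires, +2 burnt (F count now 2)
Step 7: +1 fires, +2 burnt (F count now 1)
Step 8: +2 fires, +1 burnt (F count now 2)
Step 9: +1 fires, +2 burnt (F count now 1)
Step 10: +2 fires, +1 burnt (F count now 2)
Step 11: +0 fires, +2 burnt (F count now 0)
Fire out after step 11
Initially T: 19, now '.': 28
Total burnt (originally-T cells now '.'): 17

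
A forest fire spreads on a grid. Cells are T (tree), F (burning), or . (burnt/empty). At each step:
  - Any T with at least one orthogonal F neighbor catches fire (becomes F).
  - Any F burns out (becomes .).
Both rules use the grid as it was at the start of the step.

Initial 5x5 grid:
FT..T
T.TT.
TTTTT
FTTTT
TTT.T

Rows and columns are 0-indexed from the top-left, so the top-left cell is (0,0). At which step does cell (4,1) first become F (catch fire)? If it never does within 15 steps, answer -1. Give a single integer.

Step 1: cell (4,1)='T' (+5 fires, +2 burnt)
Step 2: cell (4,1)='F' (+3 fires, +5 burnt)
  -> target ignites at step 2
Step 3: cell (4,1)='.' (+3 fires, +3 burnt)
Step 4: cell (4,1)='.' (+3 fires, +3 burnt)
Step 5: cell (4,1)='.' (+3 fires, +3 burnt)
Step 6: cell (4,1)='.' (+0 fires, +3 burnt)
  fire out at step 6

2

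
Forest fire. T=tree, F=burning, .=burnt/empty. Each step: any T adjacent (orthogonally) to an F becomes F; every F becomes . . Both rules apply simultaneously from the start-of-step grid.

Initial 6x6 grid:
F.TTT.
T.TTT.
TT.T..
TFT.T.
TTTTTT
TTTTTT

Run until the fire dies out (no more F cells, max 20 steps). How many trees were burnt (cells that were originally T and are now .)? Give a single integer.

Answer: 18

Derivation:
Step 1: +5 fires, +2 burnt (F count now 5)
Step 2: +4 fires, +5 burnt (F count now 4)
Step 3: +3 fires, +4 burnt (F count now 3)
Step 4: +2 fires, +3 burnt (F count now 2)
Step 5: +3 fires, +2 burnt (F count now 3)
Step 6: +1 fires, +3 burnt (F count now 1)
Step 7: +0 fires, +1 burnt (F count now 0)
Fire out after step 7
Initially T: 25, now '.': 29
Total burnt (originally-T cells now '.'): 18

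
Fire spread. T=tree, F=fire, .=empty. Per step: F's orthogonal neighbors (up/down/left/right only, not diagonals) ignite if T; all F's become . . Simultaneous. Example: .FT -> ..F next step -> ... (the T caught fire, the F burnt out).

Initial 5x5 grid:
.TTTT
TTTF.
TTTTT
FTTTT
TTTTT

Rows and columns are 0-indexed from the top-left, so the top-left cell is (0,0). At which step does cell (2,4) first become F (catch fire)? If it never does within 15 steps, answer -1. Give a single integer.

Step 1: cell (2,4)='T' (+6 fires, +2 burnt)
Step 2: cell (2,4)='F' (+10 fires, +6 burnt)
  -> target ignites at step 2
Step 3: cell (2,4)='.' (+4 fires, +10 burnt)
Step 4: cell (2,4)='.' (+1 fires, +4 burnt)
Step 5: cell (2,4)='.' (+0 fires, +1 burnt)
  fire out at step 5

2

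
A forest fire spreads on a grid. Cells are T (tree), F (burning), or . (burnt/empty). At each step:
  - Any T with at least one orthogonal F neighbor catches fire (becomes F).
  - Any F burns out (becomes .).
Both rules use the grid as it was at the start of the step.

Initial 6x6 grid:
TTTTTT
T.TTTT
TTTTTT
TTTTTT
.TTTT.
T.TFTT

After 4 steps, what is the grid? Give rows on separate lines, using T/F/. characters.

Step 1: 3 trees catch fire, 1 burn out
  TTTTTT
  T.TTTT
  TTTTTT
  TTTTTT
  .TTFT.
  T.F.FT
Step 2: 4 trees catch fire, 3 burn out
  TTTTTT
  T.TTTT
  TTTTTT
  TTTFTT
  .TF.F.
  T....F
Step 3: 4 trees catch fire, 4 burn out
  TTTTTT
  T.TTTT
  TTTFTT
  TTF.FT
  .F....
  T.....
Step 4: 5 trees catch fire, 4 burn out
  TTTTTT
  T.TFTT
  TTF.FT
  TF...F
  ......
  T.....

TTTTTT
T.TFTT
TTF.FT
TF...F
......
T.....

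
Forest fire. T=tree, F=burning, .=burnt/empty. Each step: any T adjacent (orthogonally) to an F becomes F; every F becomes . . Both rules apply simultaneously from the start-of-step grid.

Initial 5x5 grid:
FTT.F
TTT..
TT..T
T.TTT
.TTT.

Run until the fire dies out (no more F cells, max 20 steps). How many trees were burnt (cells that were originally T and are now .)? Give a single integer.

Answer: 8

Derivation:
Step 1: +2 fires, +2 burnt (F count now 2)
Step 2: +3 fires, +2 burnt (F count now 3)
Step 3: +3 fires, +3 burnt (F count now 3)
Step 4: +0 fires, +3 burnt (F count now 0)
Fire out after step 4
Initially T: 15, now '.': 18
Total burnt (originally-T cells now '.'): 8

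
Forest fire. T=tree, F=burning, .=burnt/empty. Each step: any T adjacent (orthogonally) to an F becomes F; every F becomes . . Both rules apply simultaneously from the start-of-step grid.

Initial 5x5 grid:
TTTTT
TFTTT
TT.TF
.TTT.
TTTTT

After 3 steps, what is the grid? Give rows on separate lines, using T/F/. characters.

Step 1: 6 trees catch fire, 2 burn out
  TFTTT
  F.FTF
  TF.F.
  .TTT.
  TTTTT
Step 2: 7 trees catch fire, 6 burn out
  F.FTF
  ...F.
  F....
  .FTF.
  TTTTT
Step 3: 4 trees catch fire, 7 burn out
  ...F.
  .....
  .....
  ..F..
  TFTFT

...F.
.....
.....
..F..
TFTFT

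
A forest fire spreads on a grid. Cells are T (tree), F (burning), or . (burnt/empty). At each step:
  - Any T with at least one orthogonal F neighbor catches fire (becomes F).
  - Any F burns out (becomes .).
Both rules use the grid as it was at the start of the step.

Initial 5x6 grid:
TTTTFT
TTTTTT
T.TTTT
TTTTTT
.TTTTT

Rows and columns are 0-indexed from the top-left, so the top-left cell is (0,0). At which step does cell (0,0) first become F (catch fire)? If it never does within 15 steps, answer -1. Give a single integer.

Step 1: cell (0,0)='T' (+3 fires, +1 burnt)
Step 2: cell (0,0)='T' (+4 fires, +3 burnt)
Step 3: cell (0,0)='T' (+5 fires, +4 burnt)
Step 4: cell (0,0)='F' (+6 fires, +5 burnt)
  -> target ignites at step 4
Step 5: cell (0,0)='.' (+4 fires, +6 burnt)
Step 6: cell (0,0)='.' (+3 fires, +4 burnt)
Step 7: cell (0,0)='.' (+2 fires, +3 burnt)
Step 8: cell (0,0)='.' (+0 fires, +2 burnt)
  fire out at step 8

4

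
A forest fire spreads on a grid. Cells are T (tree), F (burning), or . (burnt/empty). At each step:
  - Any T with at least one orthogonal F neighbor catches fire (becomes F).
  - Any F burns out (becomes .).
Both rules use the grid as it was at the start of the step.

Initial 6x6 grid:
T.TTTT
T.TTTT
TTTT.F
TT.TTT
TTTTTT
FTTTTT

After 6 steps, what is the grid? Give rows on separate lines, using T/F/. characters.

Step 1: 4 trees catch fire, 2 burn out
  T.TTTT
  T.TTTF
  TTTT..
  TT.TTF
  FTTTTT
  .FTTTT
Step 2: 7 trees catch fire, 4 burn out
  T.TTTF
  T.TTF.
  TTTT..
  FT.TF.
  .FTTTF
  ..FTTT
Step 3: 9 trees catch fire, 7 burn out
  T.TTF.
  T.TF..
  FTTT..
  .F.F..
  ..FTF.
  ...FTF
Step 4: 7 trees catch fire, 9 burn out
  T.TF..
  F.F...
  .FTF..
  ......
  ...F..
  ....F.
Step 5: 3 trees catch fire, 7 burn out
  F.F...
  ......
  ..F...
  ......
  ......
  ......
Step 6: 0 trees catch fire, 3 burn out
  ......
  ......
  ......
  ......
  ......
  ......

......
......
......
......
......
......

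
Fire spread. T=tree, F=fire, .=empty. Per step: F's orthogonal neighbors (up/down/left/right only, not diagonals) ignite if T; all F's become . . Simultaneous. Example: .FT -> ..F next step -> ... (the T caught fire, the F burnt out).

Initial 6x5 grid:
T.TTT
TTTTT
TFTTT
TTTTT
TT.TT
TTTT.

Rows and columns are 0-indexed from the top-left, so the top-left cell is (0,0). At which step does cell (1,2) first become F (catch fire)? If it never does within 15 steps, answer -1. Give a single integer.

Step 1: cell (1,2)='T' (+4 fires, +1 burnt)
Step 2: cell (1,2)='F' (+6 fires, +4 burnt)
  -> target ignites at step 2
Step 3: cell (1,2)='.' (+7 fires, +6 burnt)
Step 4: cell (1,2)='.' (+6 fires, +7 burnt)
Step 5: cell (1,2)='.' (+3 fires, +6 burnt)
Step 6: cell (1,2)='.' (+0 fires, +3 burnt)
  fire out at step 6

2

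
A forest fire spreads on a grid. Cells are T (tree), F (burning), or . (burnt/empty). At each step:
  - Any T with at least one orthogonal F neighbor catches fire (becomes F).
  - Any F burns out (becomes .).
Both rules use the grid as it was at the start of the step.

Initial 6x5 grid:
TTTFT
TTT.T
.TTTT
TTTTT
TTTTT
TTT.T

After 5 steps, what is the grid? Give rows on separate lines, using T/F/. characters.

Step 1: 2 trees catch fire, 1 burn out
  TTF.F
  TTT.T
  .TTTT
  TTTTT
  TTTTT
  TTT.T
Step 2: 3 trees catch fire, 2 burn out
  TF...
  TTF.F
  .TTTT
  TTTTT
  TTTTT
  TTT.T
Step 3: 4 trees catch fire, 3 burn out
  F....
  TF...
  .TFTF
  TTTTT
  TTTTT
  TTT.T
Step 4: 5 trees catch fire, 4 burn out
  .....
  F....
  .F.F.
  TTFTF
  TTTTT
  TTT.T
Step 5: 4 trees catch fire, 5 burn out
  .....
  .....
  .....
  TF.F.
  TTFTF
  TTT.T

.....
.....
.....
TF.F.
TTFTF
TTT.T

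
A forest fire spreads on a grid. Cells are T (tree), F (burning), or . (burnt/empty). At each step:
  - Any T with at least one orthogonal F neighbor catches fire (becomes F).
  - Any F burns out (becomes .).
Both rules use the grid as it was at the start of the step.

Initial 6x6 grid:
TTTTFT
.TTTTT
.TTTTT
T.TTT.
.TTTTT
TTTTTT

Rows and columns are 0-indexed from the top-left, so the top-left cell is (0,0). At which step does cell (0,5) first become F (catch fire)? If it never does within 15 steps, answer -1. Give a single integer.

Step 1: cell (0,5)='F' (+3 fires, +1 burnt)
  -> target ignites at step 1
Step 2: cell (0,5)='.' (+4 fires, +3 burnt)
Step 3: cell (0,5)='.' (+5 fires, +4 burnt)
Step 4: cell (0,5)='.' (+5 fires, +5 burnt)
Step 5: cell (0,5)='.' (+5 fires, +5 burnt)
Step 6: cell (0,5)='.' (+3 fires, +5 burnt)
Step 7: cell (0,5)='.' (+2 fires, +3 burnt)
Step 8: cell (0,5)='.' (+1 fires, +2 burnt)
Step 9: cell (0,5)='.' (+1 fires, +1 burnt)
Step 10: cell (0,5)='.' (+0 fires, +1 burnt)
  fire out at step 10

1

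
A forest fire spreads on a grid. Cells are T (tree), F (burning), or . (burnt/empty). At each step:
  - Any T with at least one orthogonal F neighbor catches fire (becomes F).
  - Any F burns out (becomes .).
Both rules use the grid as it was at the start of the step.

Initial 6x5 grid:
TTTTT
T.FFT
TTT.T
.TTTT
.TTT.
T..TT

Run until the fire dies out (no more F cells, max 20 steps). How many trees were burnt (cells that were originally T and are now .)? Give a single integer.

Answer: 20

Derivation:
Step 1: +4 fires, +2 burnt (F count now 4)
Step 2: +5 fires, +4 burnt (F count now 5)
Step 3: +6 fires, +5 burnt (F count now 6)
Step 4: +3 fires, +6 burnt (F count now 3)
Step 5: +1 fires, +3 burnt (F count now 1)
Step 6: +1 fires, +1 burnt (F count now 1)
Step 7: +0 fires, +1 burnt (F count now 0)
Fire out after step 7
Initially T: 21, now '.': 29
Total burnt (originally-T cells now '.'): 20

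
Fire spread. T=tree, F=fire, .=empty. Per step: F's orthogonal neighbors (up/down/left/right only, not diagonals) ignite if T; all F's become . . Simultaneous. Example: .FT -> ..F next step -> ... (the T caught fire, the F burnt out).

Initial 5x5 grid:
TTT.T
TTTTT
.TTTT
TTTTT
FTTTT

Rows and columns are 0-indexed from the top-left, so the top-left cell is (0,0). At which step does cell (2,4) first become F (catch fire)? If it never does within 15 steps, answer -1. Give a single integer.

Step 1: cell (2,4)='T' (+2 fires, +1 burnt)
Step 2: cell (2,4)='T' (+2 fires, +2 burnt)
Step 3: cell (2,4)='T' (+3 fires, +2 burnt)
Step 4: cell (2,4)='T' (+4 fires, +3 burnt)
Step 5: cell (2,4)='T' (+5 fires, +4 burnt)
Step 6: cell (2,4)='F' (+4 fires, +5 burnt)
  -> target ignites at step 6
Step 7: cell (2,4)='.' (+1 fires, +4 burnt)
Step 8: cell (2,4)='.' (+1 fires, +1 burnt)
Step 9: cell (2,4)='.' (+0 fires, +1 burnt)
  fire out at step 9

6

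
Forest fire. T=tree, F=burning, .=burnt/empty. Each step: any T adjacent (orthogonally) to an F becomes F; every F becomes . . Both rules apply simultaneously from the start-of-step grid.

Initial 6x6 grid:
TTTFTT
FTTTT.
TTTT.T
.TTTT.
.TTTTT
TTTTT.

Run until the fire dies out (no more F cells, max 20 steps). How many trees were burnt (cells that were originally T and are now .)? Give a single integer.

Answer: 27

Derivation:
Step 1: +6 fires, +2 burnt (F count now 6)
Step 2: +6 fires, +6 burnt (F count now 6)
Step 3: +3 fires, +6 burnt (F count now 3)
Step 4: +4 fires, +3 burnt (F count now 4)
Step 5: +4 fires, +4 burnt (F count now 4)
Step 6: +4 fires, +4 burnt (F count now 4)
Step 7: +0 fires, +4 burnt (F count now 0)
Fire out after step 7
Initially T: 28, now '.': 35
Total burnt (originally-T cells now '.'): 27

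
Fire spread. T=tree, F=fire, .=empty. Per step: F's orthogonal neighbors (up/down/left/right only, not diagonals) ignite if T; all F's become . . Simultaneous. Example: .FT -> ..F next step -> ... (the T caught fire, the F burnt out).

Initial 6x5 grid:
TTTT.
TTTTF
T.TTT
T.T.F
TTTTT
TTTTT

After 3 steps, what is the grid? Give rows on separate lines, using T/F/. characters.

Step 1: 3 trees catch fire, 2 burn out
  TTTT.
  TTTF.
  T.TTF
  T.T..
  TTTTF
  TTTTT
Step 2: 5 trees catch fire, 3 burn out
  TTTF.
  TTF..
  T.TF.
  T.T..
  TTTF.
  TTTTF
Step 3: 5 trees catch fire, 5 burn out
  TTF..
  TF...
  T.F..
  T.T..
  TTF..
  TTTF.

TTF..
TF...
T.F..
T.T..
TTF..
TTTF.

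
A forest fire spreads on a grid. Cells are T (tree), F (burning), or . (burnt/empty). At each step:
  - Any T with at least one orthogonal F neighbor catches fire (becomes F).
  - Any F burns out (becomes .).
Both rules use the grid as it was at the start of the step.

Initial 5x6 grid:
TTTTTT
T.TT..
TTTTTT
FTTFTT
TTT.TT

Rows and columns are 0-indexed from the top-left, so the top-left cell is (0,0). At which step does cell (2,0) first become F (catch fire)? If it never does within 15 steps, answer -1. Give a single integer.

Step 1: cell (2,0)='F' (+6 fires, +2 burnt)
  -> target ignites at step 1
Step 2: cell (2,0)='.' (+9 fires, +6 burnt)
Step 3: cell (2,0)='.' (+5 fires, +9 burnt)
Step 4: cell (2,0)='.' (+3 fires, +5 burnt)
Step 5: cell (2,0)='.' (+1 fires, +3 burnt)
Step 6: cell (2,0)='.' (+0 fires, +1 burnt)
  fire out at step 6

1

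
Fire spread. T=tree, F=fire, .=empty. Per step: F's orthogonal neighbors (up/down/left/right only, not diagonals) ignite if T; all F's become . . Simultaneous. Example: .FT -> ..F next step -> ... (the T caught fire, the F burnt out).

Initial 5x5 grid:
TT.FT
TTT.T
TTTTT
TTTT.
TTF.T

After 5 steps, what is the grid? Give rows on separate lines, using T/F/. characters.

Step 1: 3 trees catch fire, 2 burn out
  TT..F
  TTT.T
  TTTTT
  TTFT.
  TF..T
Step 2: 5 trees catch fire, 3 burn out
  TT...
  TTT.F
  TTFTT
  TF.F.
  F...T
Step 3: 5 trees catch fire, 5 burn out
  TT...
  TTF..
  TF.FF
  F....
  ....T
Step 4: 2 trees catch fire, 5 burn out
  TT...
  TF...
  F....
  .....
  ....T
Step 5: 2 trees catch fire, 2 burn out
  TF...
  F....
  .....
  .....
  ....T

TF...
F....
.....
.....
....T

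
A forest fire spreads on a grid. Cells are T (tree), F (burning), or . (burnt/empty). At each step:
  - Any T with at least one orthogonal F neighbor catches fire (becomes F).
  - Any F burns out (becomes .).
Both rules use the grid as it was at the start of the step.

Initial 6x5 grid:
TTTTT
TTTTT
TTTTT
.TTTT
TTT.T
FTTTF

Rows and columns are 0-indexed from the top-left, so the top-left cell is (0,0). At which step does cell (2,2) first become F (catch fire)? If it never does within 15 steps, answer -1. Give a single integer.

Step 1: cell (2,2)='T' (+4 fires, +2 burnt)
Step 2: cell (2,2)='T' (+3 fires, +4 burnt)
Step 3: cell (2,2)='T' (+4 fires, +3 burnt)
Step 4: cell (2,2)='T' (+4 fires, +4 burnt)
Step 5: cell (2,2)='F' (+5 fires, +4 burnt)
  -> target ignites at step 5
Step 6: cell (2,2)='.' (+4 fires, +5 burnt)
Step 7: cell (2,2)='.' (+2 fires, +4 burnt)
Step 8: cell (2,2)='.' (+0 fires, +2 burnt)
  fire out at step 8

5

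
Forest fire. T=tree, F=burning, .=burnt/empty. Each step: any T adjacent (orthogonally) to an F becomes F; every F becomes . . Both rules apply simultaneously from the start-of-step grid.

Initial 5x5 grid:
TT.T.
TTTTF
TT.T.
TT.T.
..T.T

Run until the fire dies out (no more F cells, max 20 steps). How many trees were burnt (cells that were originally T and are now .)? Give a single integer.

Step 1: +1 fires, +1 burnt (F count now 1)
Step 2: +3 fires, +1 burnt (F count now 3)
Step 3: +2 fires, +3 burnt (F count now 2)
Step 4: +3 fires, +2 burnt (F count now 3)
Step 5: +3 fires, +3 burnt (F count now 3)
Step 6: +1 fires, +3 burnt (F count now 1)
Step 7: +0 fires, +1 burnt (F count now 0)
Fire out after step 7
Initially T: 15, now '.': 23
Total burnt (originally-T cells now '.'): 13

Answer: 13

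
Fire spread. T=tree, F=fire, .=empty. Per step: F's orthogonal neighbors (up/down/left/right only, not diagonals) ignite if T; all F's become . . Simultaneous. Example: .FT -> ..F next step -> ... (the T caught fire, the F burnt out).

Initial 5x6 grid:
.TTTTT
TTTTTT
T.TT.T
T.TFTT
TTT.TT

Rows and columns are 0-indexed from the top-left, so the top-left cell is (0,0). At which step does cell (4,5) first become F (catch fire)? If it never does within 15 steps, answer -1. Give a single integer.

Step 1: cell (4,5)='T' (+3 fires, +1 burnt)
Step 2: cell (4,5)='T' (+5 fires, +3 burnt)
Step 3: cell (4,5)='F' (+6 fires, +5 burnt)
  -> target ignites at step 3
Step 4: cell (4,5)='.' (+5 fires, +6 burnt)
Step 5: cell (4,5)='.' (+4 fires, +5 burnt)
Step 6: cell (4,5)='.' (+1 fires, +4 burnt)
Step 7: cell (4,5)='.' (+0 fires, +1 burnt)
  fire out at step 7

3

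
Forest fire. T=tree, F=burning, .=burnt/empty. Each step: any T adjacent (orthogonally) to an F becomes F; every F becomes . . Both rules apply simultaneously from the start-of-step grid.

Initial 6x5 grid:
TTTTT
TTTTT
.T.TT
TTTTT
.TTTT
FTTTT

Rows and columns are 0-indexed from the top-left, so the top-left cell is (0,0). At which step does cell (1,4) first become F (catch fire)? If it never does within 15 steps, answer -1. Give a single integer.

Step 1: cell (1,4)='T' (+1 fires, +1 burnt)
Step 2: cell (1,4)='T' (+2 fires, +1 burnt)
Step 3: cell (1,4)='T' (+3 fires, +2 burnt)
Step 4: cell (1,4)='T' (+5 fires, +3 burnt)
Step 5: cell (1,4)='T' (+3 fires, +5 burnt)
Step 6: cell (1,4)='T' (+5 fires, +3 burnt)
Step 7: cell (1,4)='T' (+4 fires, +5 burnt)
Step 8: cell (1,4)='F' (+2 fires, +4 burnt)
  -> target ignites at step 8
Step 9: cell (1,4)='.' (+1 fires, +2 burnt)
Step 10: cell (1,4)='.' (+0 fires, +1 burnt)
  fire out at step 10

8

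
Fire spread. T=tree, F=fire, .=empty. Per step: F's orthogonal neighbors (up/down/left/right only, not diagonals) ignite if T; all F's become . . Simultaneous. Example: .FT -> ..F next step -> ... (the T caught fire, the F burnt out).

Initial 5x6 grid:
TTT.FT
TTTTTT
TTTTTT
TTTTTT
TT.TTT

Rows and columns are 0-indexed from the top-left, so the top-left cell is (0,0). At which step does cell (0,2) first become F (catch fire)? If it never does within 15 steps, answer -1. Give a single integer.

Step 1: cell (0,2)='T' (+2 fires, +1 burnt)
Step 2: cell (0,2)='T' (+3 fires, +2 burnt)
Step 3: cell (0,2)='T' (+4 fires, +3 burnt)
Step 4: cell (0,2)='F' (+6 fires, +4 burnt)
  -> target ignites at step 4
Step 5: cell (0,2)='.' (+6 fires, +6 burnt)
Step 6: cell (0,2)='.' (+3 fires, +6 burnt)
Step 7: cell (0,2)='.' (+2 fires, +3 burnt)
Step 8: cell (0,2)='.' (+1 fires, +2 burnt)
Step 9: cell (0,2)='.' (+0 fires, +1 burnt)
  fire out at step 9

4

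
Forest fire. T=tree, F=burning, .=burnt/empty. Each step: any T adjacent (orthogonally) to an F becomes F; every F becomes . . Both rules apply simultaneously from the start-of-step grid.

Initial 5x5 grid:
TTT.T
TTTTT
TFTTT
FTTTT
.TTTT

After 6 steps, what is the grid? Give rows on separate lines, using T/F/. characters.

Step 1: 4 trees catch fire, 2 burn out
  TTT.T
  TFTTT
  F.FTT
  .FTTT
  .TTTT
Step 2: 6 trees catch fire, 4 burn out
  TFT.T
  F.FTT
  ...FT
  ..FTT
  .FTTT
Step 3: 6 trees catch fire, 6 burn out
  F.F.T
  ...FT
  ....F
  ...FT
  ..FTT
Step 4: 3 trees catch fire, 6 burn out
  ....T
  ....F
  .....
  ....F
  ...FT
Step 5: 2 trees catch fire, 3 burn out
  ....F
  .....
  .....
  .....
  ....F
Step 6: 0 trees catch fire, 2 burn out
  .....
  .....
  .....
  .....
  .....

.....
.....
.....
.....
.....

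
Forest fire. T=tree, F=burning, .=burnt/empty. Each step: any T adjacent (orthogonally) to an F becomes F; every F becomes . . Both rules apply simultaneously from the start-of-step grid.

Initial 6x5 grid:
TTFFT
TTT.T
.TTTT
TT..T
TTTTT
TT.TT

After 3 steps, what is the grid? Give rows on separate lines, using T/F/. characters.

Step 1: 3 trees catch fire, 2 burn out
  TF..F
  TTF.T
  .TTTT
  TT..T
  TTTTT
  TT.TT
Step 2: 4 trees catch fire, 3 burn out
  F....
  TF..F
  .TFTT
  TT..T
  TTTTT
  TT.TT
Step 3: 4 trees catch fire, 4 burn out
  .....
  F....
  .F.FF
  TT..T
  TTTTT
  TT.TT

.....
F....
.F.FF
TT..T
TTTTT
TT.TT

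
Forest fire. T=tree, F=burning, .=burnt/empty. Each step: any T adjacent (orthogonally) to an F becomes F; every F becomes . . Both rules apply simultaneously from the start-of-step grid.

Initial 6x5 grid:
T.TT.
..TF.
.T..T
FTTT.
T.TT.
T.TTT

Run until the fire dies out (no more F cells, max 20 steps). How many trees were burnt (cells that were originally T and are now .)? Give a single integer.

Step 1: +4 fires, +2 burnt (F count now 4)
Step 2: +4 fires, +4 burnt (F count now 4)
Step 3: +2 fires, +4 burnt (F count now 2)
Step 4: +2 fires, +2 burnt (F count now 2)
Step 5: +1 fires, +2 burnt (F count now 1)
Step 6: +1 fires, +1 burnt (F count now 1)
Step 7: +0 fires, +1 burnt (F count now 0)
Fire out after step 7
Initially T: 16, now '.': 28
Total burnt (originally-T cells now '.'): 14

Answer: 14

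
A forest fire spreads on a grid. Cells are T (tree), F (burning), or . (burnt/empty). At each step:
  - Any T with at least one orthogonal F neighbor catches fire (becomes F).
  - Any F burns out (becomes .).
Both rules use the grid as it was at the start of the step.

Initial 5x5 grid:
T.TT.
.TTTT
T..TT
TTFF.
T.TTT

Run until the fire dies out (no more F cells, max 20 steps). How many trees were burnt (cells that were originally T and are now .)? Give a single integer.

Step 1: +4 fires, +2 burnt (F count now 4)
Step 2: +4 fires, +4 burnt (F count now 4)
Step 3: +5 fires, +4 burnt (F count now 5)
Step 4: +2 fires, +5 burnt (F count now 2)
Step 5: +0 fires, +2 burnt (F count now 0)
Fire out after step 5
Initially T: 16, now '.': 24
Total burnt (originally-T cells now '.'): 15

Answer: 15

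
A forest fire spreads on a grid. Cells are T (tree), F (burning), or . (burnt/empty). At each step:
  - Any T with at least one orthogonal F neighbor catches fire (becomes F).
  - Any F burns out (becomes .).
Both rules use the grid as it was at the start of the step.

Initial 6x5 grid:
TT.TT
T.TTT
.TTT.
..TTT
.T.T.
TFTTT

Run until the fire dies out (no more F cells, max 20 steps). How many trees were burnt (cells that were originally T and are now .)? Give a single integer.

Answer: 17

Derivation:
Step 1: +3 fires, +1 burnt (F count now 3)
Step 2: +1 fires, +3 burnt (F count now 1)
Step 3: +2 fires, +1 burnt (F count now 2)
Step 4: +1 fires, +2 burnt (F count now 1)
Step 5: +3 fires, +1 burnt (F count now 3)
Step 6: +2 fires, +3 burnt (F count now 2)
Step 7: +4 fires, +2 burnt (F count now 4)
Step 8: +1 fires, +4 burnt (F count now 1)
Step 9: +0 fires, +1 burnt (F count now 0)
Fire out after step 9
Initially T: 20, now '.': 27
Total burnt (originally-T cells now '.'): 17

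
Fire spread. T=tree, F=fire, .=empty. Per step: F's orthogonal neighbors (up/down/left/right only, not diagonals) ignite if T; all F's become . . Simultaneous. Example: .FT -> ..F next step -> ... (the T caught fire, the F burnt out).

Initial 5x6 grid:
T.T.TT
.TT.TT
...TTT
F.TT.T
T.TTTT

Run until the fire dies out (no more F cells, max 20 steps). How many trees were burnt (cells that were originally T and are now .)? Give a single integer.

Answer: 1

Derivation:
Step 1: +1 fires, +1 burnt (F count now 1)
Step 2: +0 fires, +1 burnt (F count now 0)
Fire out after step 2
Initially T: 19, now '.': 12
Total burnt (originally-T cells now '.'): 1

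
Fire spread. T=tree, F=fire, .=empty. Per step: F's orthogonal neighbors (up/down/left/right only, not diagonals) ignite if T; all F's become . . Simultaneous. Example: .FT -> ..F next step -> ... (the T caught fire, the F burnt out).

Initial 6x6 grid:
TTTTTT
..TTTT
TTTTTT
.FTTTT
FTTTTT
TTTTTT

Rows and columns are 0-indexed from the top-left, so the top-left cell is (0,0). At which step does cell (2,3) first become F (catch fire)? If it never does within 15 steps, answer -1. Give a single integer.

Step 1: cell (2,3)='T' (+4 fires, +2 burnt)
Step 2: cell (2,3)='T' (+5 fires, +4 burnt)
Step 3: cell (2,3)='F' (+5 fires, +5 burnt)
  -> target ignites at step 3
Step 4: cell (2,3)='.' (+6 fires, +5 burnt)
Step 5: cell (2,3)='.' (+6 fires, +6 burnt)
Step 6: cell (2,3)='.' (+4 fires, +6 burnt)
Step 7: cell (2,3)='.' (+1 fires, +4 burnt)
Step 8: cell (2,3)='.' (+0 fires, +1 burnt)
  fire out at step 8

3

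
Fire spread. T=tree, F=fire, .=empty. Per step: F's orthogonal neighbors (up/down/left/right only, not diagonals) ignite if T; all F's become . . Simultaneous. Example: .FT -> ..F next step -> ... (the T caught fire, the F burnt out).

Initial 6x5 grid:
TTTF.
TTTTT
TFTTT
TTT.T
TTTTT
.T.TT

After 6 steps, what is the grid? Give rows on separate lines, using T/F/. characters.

Step 1: 6 trees catch fire, 2 burn out
  TTF..
  TFTFT
  F.FTT
  TFT.T
  TTTTT
  .T.TT
Step 2: 8 trees catch fire, 6 burn out
  TF...
  F.F.F
  ...FT
  F.F.T
  TFTTT
  .T.TT
Step 3: 5 trees catch fire, 8 burn out
  F....
  .....
  ....F
  ....T
  F.FTT
  .F.TT
Step 4: 2 trees catch fire, 5 burn out
  .....
  .....
  .....
  ....F
  ...FT
  ...TT
Step 5: 2 trees catch fire, 2 burn out
  .....
  .....
  .....
  .....
  ....F
  ...FT
Step 6: 1 trees catch fire, 2 burn out
  .....
  .....
  .....
  .....
  .....
  ....F

.....
.....
.....
.....
.....
....F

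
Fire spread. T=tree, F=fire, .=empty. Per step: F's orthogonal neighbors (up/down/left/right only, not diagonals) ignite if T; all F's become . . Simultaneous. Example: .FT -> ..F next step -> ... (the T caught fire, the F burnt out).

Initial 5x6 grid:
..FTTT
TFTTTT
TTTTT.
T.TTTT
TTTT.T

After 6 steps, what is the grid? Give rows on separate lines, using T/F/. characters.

Step 1: 4 trees catch fire, 2 burn out
  ...FTT
  F.FTTT
  TFTTT.
  T.TTTT
  TTTT.T
Step 2: 4 trees catch fire, 4 burn out
  ....FT
  ...FTT
  F.FTT.
  T.TTTT
  TTTT.T
Step 3: 5 trees catch fire, 4 burn out
  .....F
  ....FT
  ...FT.
  F.FTTT
  TTTT.T
Step 4: 5 trees catch fire, 5 burn out
  ......
  .....F
  ....F.
  ...FTT
  FTFT.T
Step 5: 3 trees catch fire, 5 burn out
  ......
  ......
  ......
  ....FT
  .F.F.T
Step 6: 1 trees catch fire, 3 burn out
  ......
  ......
  ......
  .....F
  .....T

......
......
......
.....F
.....T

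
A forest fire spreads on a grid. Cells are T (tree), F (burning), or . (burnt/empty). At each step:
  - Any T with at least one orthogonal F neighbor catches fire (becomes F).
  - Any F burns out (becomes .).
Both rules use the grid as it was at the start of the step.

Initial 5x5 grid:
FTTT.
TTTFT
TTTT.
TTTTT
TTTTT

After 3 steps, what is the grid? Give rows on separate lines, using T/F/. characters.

Step 1: 6 trees catch fire, 2 burn out
  .FTF.
  FTF.F
  TTTF.
  TTTTT
  TTTTT
Step 2: 5 trees catch fire, 6 burn out
  ..F..
  .F...
  FTF..
  TTTFT
  TTTTT
Step 3: 5 trees catch fire, 5 burn out
  .....
  .....
  .F...
  FTF.F
  TTTFT

.....
.....
.F...
FTF.F
TTTFT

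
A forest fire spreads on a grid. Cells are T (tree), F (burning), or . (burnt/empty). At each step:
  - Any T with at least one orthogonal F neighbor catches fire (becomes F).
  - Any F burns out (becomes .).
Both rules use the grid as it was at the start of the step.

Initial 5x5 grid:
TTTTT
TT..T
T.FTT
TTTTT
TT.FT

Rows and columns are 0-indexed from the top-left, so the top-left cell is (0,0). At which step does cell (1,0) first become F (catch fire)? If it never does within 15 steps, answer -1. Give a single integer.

Step 1: cell (1,0)='T' (+4 fires, +2 burnt)
Step 2: cell (1,0)='T' (+3 fires, +4 burnt)
Step 3: cell (1,0)='T' (+3 fires, +3 burnt)
Step 4: cell (1,0)='T' (+3 fires, +3 burnt)
Step 5: cell (1,0)='F' (+2 fires, +3 burnt)
  -> target ignites at step 5
Step 6: cell (1,0)='.' (+3 fires, +2 burnt)
Step 7: cell (1,0)='.' (+1 fires, +3 burnt)
Step 8: cell (1,0)='.' (+0 fires, +1 burnt)
  fire out at step 8

5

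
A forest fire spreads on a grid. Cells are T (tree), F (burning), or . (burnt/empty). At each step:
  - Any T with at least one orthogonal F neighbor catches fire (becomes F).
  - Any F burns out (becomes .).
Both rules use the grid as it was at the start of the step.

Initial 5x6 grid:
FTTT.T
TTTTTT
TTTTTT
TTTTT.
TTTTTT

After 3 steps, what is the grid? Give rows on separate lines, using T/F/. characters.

Step 1: 2 trees catch fire, 1 burn out
  .FTT.T
  FTTTTT
  TTTTTT
  TTTTT.
  TTTTTT
Step 2: 3 trees catch fire, 2 burn out
  ..FT.T
  .FTTTT
  FTTTTT
  TTTTT.
  TTTTTT
Step 3: 4 trees catch fire, 3 burn out
  ...F.T
  ..FTTT
  .FTTTT
  FTTTT.
  TTTTTT

...F.T
..FTTT
.FTTTT
FTTTT.
TTTTTT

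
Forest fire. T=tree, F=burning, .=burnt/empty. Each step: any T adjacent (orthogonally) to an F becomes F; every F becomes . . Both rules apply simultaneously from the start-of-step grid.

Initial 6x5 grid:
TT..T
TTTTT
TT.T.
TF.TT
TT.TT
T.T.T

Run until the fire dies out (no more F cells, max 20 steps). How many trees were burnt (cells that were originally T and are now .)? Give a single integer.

Answer: 20

Derivation:
Step 1: +3 fires, +1 burnt (F count now 3)
Step 2: +3 fires, +3 burnt (F count now 3)
Step 3: +4 fires, +3 burnt (F count now 4)
Step 4: +2 fires, +4 burnt (F count now 2)
Step 5: +2 fires, +2 burnt (F count now 2)
Step 6: +2 fires, +2 burnt (F count now 2)
Step 7: +2 fires, +2 burnt (F count now 2)
Step 8: +1 fires, +2 burnt (F count now 1)
Step 9: +1 fires, +1 burnt (F count now 1)
Step 10: +0 fires, +1 burnt (F count now 0)
Fire out after step 10
Initially T: 21, now '.': 29
Total burnt (originally-T cells now '.'): 20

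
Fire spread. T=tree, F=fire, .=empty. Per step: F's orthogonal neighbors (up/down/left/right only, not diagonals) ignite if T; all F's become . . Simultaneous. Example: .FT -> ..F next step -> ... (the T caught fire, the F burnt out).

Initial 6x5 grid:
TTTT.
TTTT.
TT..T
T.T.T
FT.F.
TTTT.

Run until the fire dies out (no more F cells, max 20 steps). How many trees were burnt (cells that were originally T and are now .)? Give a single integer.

Answer: 16

Derivation:
Step 1: +4 fires, +2 burnt (F count now 4)
Step 2: +3 fires, +4 burnt (F count now 3)
Step 3: +2 fires, +3 burnt (F count now 2)
Step 4: +2 fires, +2 burnt (F count now 2)
Step 5: +2 fires, +2 burnt (F count now 2)
Step 6: +2 fires, +2 burnt (F count now 2)
Step 7: +1 fires, +2 burnt (F count now 1)
Step 8: +0 fires, +1 burnt (F count now 0)
Fire out after step 8
Initially T: 19, now '.': 27
Total burnt (originally-T cells now '.'): 16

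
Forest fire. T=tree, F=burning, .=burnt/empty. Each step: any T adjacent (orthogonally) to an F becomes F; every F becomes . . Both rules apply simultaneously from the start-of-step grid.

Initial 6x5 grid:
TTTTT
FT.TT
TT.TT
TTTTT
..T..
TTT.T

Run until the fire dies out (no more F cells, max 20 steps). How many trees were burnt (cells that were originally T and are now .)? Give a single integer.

Step 1: +3 fires, +1 burnt (F count now 3)
Step 2: +3 fires, +3 burnt (F count now 3)
Step 3: +2 fires, +3 burnt (F count now 2)
Step 4: +2 fires, +2 burnt (F count now 2)
Step 5: +4 fires, +2 burnt (F count now 4)
Step 6: +4 fires, +4 burnt (F count now 4)
Step 7: +2 fires, +4 burnt (F count now 2)
Step 8: +1 fires, +2 burnt (F count now 1)
Step 9: +0 fires, +1 burnt (F count now 0)
Fire out after step 9
Initially T: 22, now '.': 29
Total burnt (originally-T cells now '.'): 21

Answer: 21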